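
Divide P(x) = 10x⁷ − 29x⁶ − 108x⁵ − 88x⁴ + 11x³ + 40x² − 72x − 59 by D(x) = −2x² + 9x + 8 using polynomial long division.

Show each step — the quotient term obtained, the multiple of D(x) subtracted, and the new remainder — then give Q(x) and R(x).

Step 1: lead(10x⁷ − 29x⁶ − 108x⁵ − 88x⁴ + 11x³ + 40x² − 72x − 59) ÷ lead(D) = 10x⁷ ÷ −2x² = −5x⁵. Subtract (−5x⁵)·D = 10x⁷ − 45x⁶ − 40x⁵. Remainder: 16x⁶ − 68x⁵ − 88x⁴ + 11x³ + 40x² − 72x − 59.
Step 2: lead(16x⁶ − 68x⁵ − 88x⁴ + 11x³ + 40x² − 72x − 59) ÷ lead(D) = 16x⁶ ÷ −2x² = −8x⁴. Subtract (−8x⁴)·D = 16x⁶ − 72x⁵ − 64x⁴. Remainder: 4x⁵ − 24x⁴ + 11x³ + 40x² − 72x − 59.
Step 3: lead(4x⁵ − 24x⁴ + 11x³ + 40x² − 72x − 59) ÷ lead(D) = 4x⁵ ÷ −2x² = −2x³. Subtract (−2x³)·D = 4x⁵ − 18x⁴ − 16x³. Remainder: −6x⁴ + 27x³ + 40x² − 72x − 59.
Step 4: lead(−6x⁴ + 27x³ + 40x² − 72x − 59) ÷ lead(D) = −6x⁴ ÷ −2x² = 3x². Subtract (3x²)·D = −6x⁴ + 27x³ + 24x². Remainder: 16x² − 72x − 59.
Step 5: lead(16x² − 72x − 59) ÷ lead(D) = 16x² ÷ −2x² = −8. Subtract (−8)·D = 16x² − 72x − 64. Remainder: 5.

Q(x) = −5x⁵ − 8x⁴ − 2x³ + 3x² − 8; R(x) = 5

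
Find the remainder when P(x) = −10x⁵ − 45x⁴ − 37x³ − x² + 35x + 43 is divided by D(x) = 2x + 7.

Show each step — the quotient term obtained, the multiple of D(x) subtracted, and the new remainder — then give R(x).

R(x) = −6

Step 1: lead(−10x⁵ − 45x⁴ − 37x³ − x² + 35x + 43) ÷ lead(D) = −10x⁵ ÷ 2x = −5x⁴. Subtract (−5x⁴)·D = −10x⁵ − 35x⁴. Remainder: −10x⁴ − 37x³ − x² + 35x + 43.
Step 2: lead(−10x⁴ − 37x³ − x² + 35x + 43) ÷ lead(D) = −10x⁴ ÷ 2x = −5x³. Subtract (−5x³)·D = −10x⁴ − 35x³. Remainder: −2x³ − x² + 35x + 43.
Step 3: lead(−2x³ − x² + 35x + 43) ÷ lead(D) = −2x³ ÷ 2x = −x². Subtract (−x²)·D = −2x³ − 7x². Remainder: 6x² + 35x + 43.
Step 4: lead(6x² + 35x + 43) ÷ lead(D) = 6x² ÷ 2x = 3x. Subtract (3x)·D = 6x² + 21x. Remainder: 14x + 43.
Step 5: lead(14x + 43) ÷ lead(D) = 14x ÷ 2x = 7. Subtract (7)·D = 14x + 49. Remainder: −6.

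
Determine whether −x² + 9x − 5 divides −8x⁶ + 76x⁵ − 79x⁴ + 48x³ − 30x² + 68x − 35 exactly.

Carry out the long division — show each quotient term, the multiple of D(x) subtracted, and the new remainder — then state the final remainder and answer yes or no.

Step 1: lead(−8x⁶ + 76x⁵ − 79x⁴ + 48x³ − 30x² + 68x − 35) ÷ lead(D) = −8x⁶ ÷ −x² = 8x⁴. Subtract (8x⁴)·D = −8x⁶ + 72x⁵ − 40x⁴. Remainder: 4x⁵ − 39x⁴ + 48x³ − 30x² + 68x − 35.
Step 2: lead(4x⁵ − 39x⁴ + 48x³ − 30x² + 68x − 35) ÷ lead(D) = 4x⁵ ÷ −x² = −4x³. Subtract (−4x³)·D = 4x⁵ − 36x⁴ + 20x³. Remainder: −3x⁴ + 28x³ − 30x² + 68x − 35.
Step 3: lead(−3x⁴ + 28x³ − 30x² + 68x − 35) ÷ lead(D) = −3x⁴ ÷ −x² = 3x². Subtract (3x²)·D = −3x⁴ + 27x³ − 15x². Remainder: x³ − 15x² + 68x − 35.
Step 4: lead(x³ − 15x² + 68x − 35) ÷ lead(D) = x³ ÷ −x² = −x. Subtract (−x)·D = x³ − 9x² + 5x. Remainder: −6x² + 63x − 35.
Step 5: lead(−6x² + 63x − 35) ÷ lead(D) = −6x² ÷ −x² = 6. Subtract (6)·D = −6x² + 54x − 30. Remainder: 9x − 5.

R(x) = 9x − 5, so D(x) is not a factor of P(x). no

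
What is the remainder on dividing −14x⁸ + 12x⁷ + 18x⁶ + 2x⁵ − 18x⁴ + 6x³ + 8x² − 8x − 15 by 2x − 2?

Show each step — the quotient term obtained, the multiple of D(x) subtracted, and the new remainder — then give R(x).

R(x) = −9

Step 1: lead(−14x⁸ + 12x⁷ + 18x⁶ + 2x⁵ − 18x⁴ + 6x³ + 8x² − 8x − 15) ÷ lead(D) = −14x⁸ ÷ 2x = −7x⁷. Subtract (−7x⁷)·D = −14x⁸ + 14x⁷. Remainder: −2x⁷ + 18x⁶ + 2x⁵ − 18x⁴ + 6x³ + 8x² − 8x − 15.
Step 2: lead(−2x⁷ + 18x⁶ + 2x⁵ − 18x⁴ + 6x³ + 8x² − 8x − 15) ÷ lead(D) = −2x⁷ ÷ 2x = −x⁶. Subtract (−x⁶)·D = −2x⁷ + 2x⁶. Remainder: 16x⁶ + 2x⁵ − 18x⁴ + 6x³ + 8x² − 8x − 15.
Step 3: lead(16x⁶ + 2x⁵ − 18x⁴ + 6x³ + 8x² − 8x − 15) ÷ lead(D) = 16x⁶ ÷ 2x = 8x⁵. Subtract (8x⁵)·D = 16x⁶ − 16x⁵. Remainder: 18x⁵ − 18x⁴ + 6x³ + 8x² − 8x − 15.
Step 4: lead(18x⁵ − 18x⁴ + 6x³ + 8x² − 8x − 15) ÷ lead(D) = 18x⁵ ÷ 2x = 9x⁴. Subtract (9x⁴)·D = 18x⁵ − 18x⁴. Remainder: 6x³ + 8x² − 8x − 15.
Step 5: lead(6x³ + 8x² − 8x − 15) ÷ lead(D) = 6x³ ÷ 2x = 3x². Subtract (3x²)·D = 6x³ − 6x². Remainder: 14x² − 8x − 15.
Step 6: lead(14x² − 8x − 15) ÷ lead(D) = 14x² ÷ 2x = 7x. Subtract (7x)·D = 14x² − 14x. Remainder: 6x − 15.
Step 7: lead(6x − 15) ÷ lead(D) = 6x ÷ 2x = 3. Subtract (3)·D = 6x − 6. Remainder: −9.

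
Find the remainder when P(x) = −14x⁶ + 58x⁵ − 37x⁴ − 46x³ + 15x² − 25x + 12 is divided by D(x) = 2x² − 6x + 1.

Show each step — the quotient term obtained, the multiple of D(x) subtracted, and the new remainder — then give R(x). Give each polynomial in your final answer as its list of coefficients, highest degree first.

Step 1: lead(−14x⁶ + 58x⁵ − 37x⁴ − 46x³ + 15x² − 25x + 12) ÷ lead(D) = −14x⁶ ÷ 2x² = −7x⁴. Subtract (−7x⁴)·D = −14x⁶ + 42x⁵ − 7x⁴. Remainder: 16x⁵ − 30x⁴ − 46x³ + 15x² − 25x + 12.
Step 2: lead(16x⁵ − 30x⁴ − 46x³ + 15x² − 25x + 12) ÷ lead(D) = 16x⁵ ÷ 2x² = 8x³. Subtract (8x³)·D = 16x⁵ − 48x⁴ + 8x³. Remainder: 18x⁴ − 54x³ + 15x² − 25x + 12.
Step 3: lead(18x⁴ − 54x³ + 15x² − 25x + 12) ÷ lead(D) = 18x⁴ ÷ 2x² = 9x². Subtract (9x²)·D = 18x⁴ − 54x³ + 9x². Remainder: 6x² − 25x + 12.
Step 4: lead(6x² − 25x + 12) ÷ lead(D) = 6x² ÷ 2x² = 3. Subtract (3)·D = 6x² − 18x + 3. Remainder: −7x + 9.

R = [-7, 9]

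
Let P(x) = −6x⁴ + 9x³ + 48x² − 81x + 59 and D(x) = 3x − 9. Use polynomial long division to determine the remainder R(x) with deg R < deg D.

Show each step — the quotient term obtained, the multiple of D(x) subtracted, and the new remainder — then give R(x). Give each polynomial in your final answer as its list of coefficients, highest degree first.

R = [5]

Step 1: lead(−6x⁴ + 9x³ + 48x² − 81x + 59) ÷ lead(D) = −6x⁴ ÷ 3x = −2x³. Subtract (−2x³)·D = −6x⁴ + 18x³. Remainder: −9x³ + 48x² − 81x + 59.
Step 2: lead(−9x³ + 48x² − 81x + 59) ÷ lead(D) = −9x³ ÷ 3x = −3x². Subtract (−3x²)·D = −9x³ + 27x². Remainder: 21x² − 81x + 59.
Step 3: lead(21x² − 81x + 59) ÷ lead(D) = 21x² ÷ 3x = 7x. Subtract (7x)·D = 21x² − 63x. Remainder: −18x + 59.
Step 4: lead(−18x + 59) ÷ lead(D) = −18x ÷ 3x = −6. Subtract (−6)·D = −18x + 54. Remainder: 5.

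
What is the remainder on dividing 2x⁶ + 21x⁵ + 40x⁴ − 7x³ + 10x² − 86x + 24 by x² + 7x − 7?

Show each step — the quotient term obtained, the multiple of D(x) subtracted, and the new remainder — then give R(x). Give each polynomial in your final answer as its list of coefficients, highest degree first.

R = [-9, -4]

Step 1: lead(2x⁶ + 21x⁵ + 40x⁴ − 7x³ + 10x² − 86x + 24) ÷ lead(D) = 2x⁶ ÷ x² = 2x⁴. Subtract (2x⁴)·D = 2x⁶ + 14x⁵ − 14x⁴. Remainder: 7x⁵ + 54x⁴ − 7x³ + 10x² − 86x + 24.
Step 2: lead(7x⁵ + 54x⁴ − 7x³ + 10x² − 86x + 24) ÷ lead(D) = 7x⁵ ÷ x² = 7x³. Subtract (7x³)·D = 7x⁵ + 49x⁴ − 49x³. Remainder: 5x⁴ + 42x³ + 10x² − 86x + 24.
Step 3: lead(5x⁴ + 42x³ + 10x² − 86x + 24) ÷ lead(D) = 5x⁴ ÷ x² = 5x². Subtract (5x²)·D = 5x⁴ + 35x³ − 35x². Remainder: 7x³ + 45x² − 86x + 24.
Step 4: lead(7x³ + 45x² − 86x + 24) ÷ lead(D) = 7x³ ÷ x² = 7x. Subtract (7x)·D = 7x³ + 49x² − 49x. Remainder: −4x² − 37x + 24.
Step 5: lead(−4x² − 37x + 24) ÷ lead(D) = −4x² ÷ x² = −4. Subtract (−4)·D = −4x² − 28x + 28. Remainder: −9x − 4.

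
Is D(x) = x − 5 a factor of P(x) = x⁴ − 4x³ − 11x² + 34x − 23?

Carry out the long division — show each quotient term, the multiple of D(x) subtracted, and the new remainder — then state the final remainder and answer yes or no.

R(x) = −3, so D(x) is not a factor of P(x). no

Step 1: lead(x⁴ − 4x³ − 11x² + 34x − 23) ÷ lead(D) = x⁴ ÷ x = x³. Subtract (x³)·D = x⁴ − 5x³. Remainder: x³ − 11x² + 34x − 23.
Step 2: lead(x³ − 11x² + 34x − 23) ÷ lead(D) = x³ ÷ x = x². Subtract (x²)·D = x³ − 5x². Remainder: −6x² + 34x − 23.
Step 3: lead(−6x² + 34x − 23) ÷ lead(D) = −6x² ÷ x = −6x. Subtract (−6x)·D = −6x² + 30x. Remainder: 4x − 23.
Step 4: lead(4x − 23) ÷ lead(D) = 4x ÷ x = 4. Subtract (4)·D = 4x − 20. Remainder: −3.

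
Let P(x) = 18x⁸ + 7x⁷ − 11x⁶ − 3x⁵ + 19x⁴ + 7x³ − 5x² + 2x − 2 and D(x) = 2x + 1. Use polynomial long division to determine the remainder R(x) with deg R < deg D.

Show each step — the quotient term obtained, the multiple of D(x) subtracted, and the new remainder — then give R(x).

Step 1: lead(18x⁸ + 7x⁷ − 11x⁶ − 3x⁵ + 19x⁴ + 7x³ − 5x² + 2x − 2) ÷ lead(D) = 18x⁸ ÷ 2x = 9x⁷. Subtract (9x⁷)·D = 18x⁸ + 9x⁷. Remainder: −2x⁷ − 11x⁶ − 3x⁵ + 19x⁴ + 7x³ − 5x² + 2x − 2.
Step 2: lead(−2x⁷ − 11x⁶ − 3x⁵ + 19x⁴ + 7x³ − 5x² + 2x − 2) ÷ lead(D) = −2x⁷ ÷ 2x = −x⁶. Subtract (−x⁶)·D = −2x⁷ − x⁶. Remainder: −10x⁶ − 3x⁵ + 19x⁴ + 7x³ − 5x² + 2x − 2.
Step 3: lead(−10x⁶ − 3x⁵ + 19x⁴ + 7x³ − 5x² + 2x − 2) ÷ lead(D) = −10x⁶ ÷ 2x = −5x⁵. Subtract (−5x⁵)·D = −10x⁶ − 5x⁵. Remainder: 2x⁵ + 19x⁴ + 7x³ − 5x² + 2x − 2.
Step 4: lead(2x⁵ + 19x⁴ + 7x³ − 5x² + 2x − 2) ÷ lead(D) = 2x⁵ ÷ 2x = x⁴. Subtract (x⁴)·D = 2x⁵ + x⁴. Remainder: 18x⁴ + 7x³ − 5x² + 2x − 2.
Step 5: lead(18x⁴ + 7x³ − 5x² + 2x − 2) ÷ lead(D) = 18x⁴ ÷ 2x = 9x³. Subtract (9x³)·D = 18x⁴ + 9x³. Remainder: −2x³ − 5x² + 2x − 2.
Step 6: lead(−2x³ − 5x² + 2x − 2) ÷ lead(D) = −2x³ ÷ 2x = −x². Subtract (−x²)·D = −2x³ − x². Remainder: −4x² + 2x − 2.
Step 7: lead(−4x² + 2x − 2) ÷ lead(D) = −4x² ÷ 2x = −2x. Subtract (−2x)·D = −4x² − 2x. Remainder: 4x − 2.
Step 8: lead(4x − 2) ÷ lead(D) = 4x ÷ 2x = 2. Subtract (2)·D = 4x + 2. Remainder: −4.

R(x) = −4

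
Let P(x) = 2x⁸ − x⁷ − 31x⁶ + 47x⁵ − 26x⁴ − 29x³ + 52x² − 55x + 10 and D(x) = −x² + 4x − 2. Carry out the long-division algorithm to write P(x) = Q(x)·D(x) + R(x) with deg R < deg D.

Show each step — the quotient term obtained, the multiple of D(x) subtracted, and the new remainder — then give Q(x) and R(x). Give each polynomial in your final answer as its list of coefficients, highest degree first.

Q = [-2, -7, 7, -5, -8, 7, -8]; R = [-9, -6]

Step 1: lead(2x⁸ − x⁷ − 31x⁶ + 47x⁵ − 26x⁴ − 29x³ + 52x² − 55x + 10) ÷ lead(D) = 2x⁸ ÷ −x² = −2x⁶. Subtract (−2x⁶)·D = 2x⁸ − 8x⁷ + 4x⁶. Remainder: 7x⁷ − 35x⁶ + 47x⁵ − 26x⁴ − 29x³ + 52x² − 55x + 10.
Step 2: lead(7x⁷ − 35x⁶ + 47x⁵ − 26x⁴ − 29x³ + 52x² − 55x + 10) ÷ lead(D) = 7x⁷ ÷ −x² = −7x⁵. Subtract (−7x⁵)·D = 7x⁷ − 28x⁶ + 14x⁵. Remainder: −7x⁶ + 33x⁵ − 26x⁴ − 29x³ + 52x² − 55x + 10.
Step 3: lead(−7x⁶ + 33x⁵ − 26x⁴ − 29x³ + 52x² − 55x + 10) ÷ lead(D) = −7x⁶ ÷ −x² = 7x⁴. Subtract (7x⁴)·D = −7x⁶ + 28x⁵ − 14x⁴. Remainder: 5x⁵ − 12x⁴ − 29x³ + 52x² − 55x + 10.
Step 4: lead(5x⁵ − 12x⁴ − 29x³ + 52x² − 55x + 10) ÷ lead(D) = 5x⁵ ÷ −x² = −5x³. Subtract (−5x³)·D = 5x⁵ − 20x⁴ + 10x³. Remainder: 8x⁴ − 39x³ + 52x² − 55x + 10.
Step 5: lead(8x⁴ − 39x³ + 52x² − 55x + 10) ÷ lead(D) = 8x⁴ ÷ −x² = −8x². Subtract (−8x²)·D = 8x⁴ − 32x³ + 16x². Remainder: −7x³ + 36x² − 55x + 10.
Step 6: lead(−7x³ + 36x² − 55x + 10) ÷ lead(D) = −7x³ ÷ −x² = 7x. Subtract (7x)·D = −7x³ + 28x² − 14x. Remainder: 8x² − 41x + 10.
Step 7: lead(8x² − 41x + 10) ÷ lead(D) = 8x² ÷ −x² = −8. Subtract (−8)·D = 8x² − 32x + 16. Remainder: −9x − 6.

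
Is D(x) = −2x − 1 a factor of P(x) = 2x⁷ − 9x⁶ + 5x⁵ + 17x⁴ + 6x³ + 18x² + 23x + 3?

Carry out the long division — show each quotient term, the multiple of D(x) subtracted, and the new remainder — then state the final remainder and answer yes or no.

R(x) = −4, so D(x) is not a factor of P(x). no

Step 1: lead(2x⁷ − 9x⁶ + 5x⁵ + 17x⁴ + 6x³ + 18x² + 23x + 3) ÷ lead(D) = 2x⁷ ÷ −2x = −x⁶. Subtract (−x⁶)·D = 2x⁷ + x⁶. Remainder: −10x⁶ + 5x⁵ + 17x⁴ + 6x³ + 18x² + 23x + 3.
Step 2: lead(−10x⁶ + 5x⁵ + 17x⁴ + 6x³ + 18x² + 23x + 3) ÷ lead(D) = −10x⁶ ÷ −2x = 5x⁵. Subtract (5x⁵)·D = −10x⁶ − 5x⁵. Remainder: 10x⁵ + 17x⁴ + 6x³ + 18x² + 23x + 3.
Step 3: lead(10x⁵ + 17x⁴ + 6x³ + 18x² + 23x + 3) ÷ lead(D) = 10x⁵ ÷ −2x = −5x⁴. Subtract (−5x⁴)·D = 10x⁵ + 5x⁴. Remainder: 12x⁴ + 6x³ + 18x² + 23x + 3.
Step 4: lead(12x⁴ + 6x³ + 18x² + 23x + 3) ÷ lead(D) = 12x⁴ ÷ −2x = −6x³. Subtract (−6x³)·D = 12x⁴ + 6x³. Remainder: 18x² + 23x + 3.
Step 5: lead(18x² + 23x + 3) ÷ lead(D) = 18x² ÷ −2x = −9x. Subtract (−9x)·D = 18x² + 9x. Remainder: 14x + 3.
Step 6: lead(14x + 3) ÷ lead(D) = 14x ÷ −2x = −7. Subtract (−7)·D = 14x + 7. Remainder: −4.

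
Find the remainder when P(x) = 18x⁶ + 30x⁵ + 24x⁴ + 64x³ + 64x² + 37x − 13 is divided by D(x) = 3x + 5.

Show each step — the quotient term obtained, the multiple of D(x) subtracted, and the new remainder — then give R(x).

Step 1: lead(18x⁶ + 30x⁵ + 24x⁴ + 64x³ + 64x² + 37x − 13) ÷ lead(D) = 18x⁶ ÷ 3x = 6x⁵. Subtract (6x⁵)·D = 18x⁶ + 30x⁵. Remainder: 24x⁴ + 64x³ + 64x² + 37x − 13.
Step 2: lead(24x⁴ + 64x³ + 64x² + 37x − 13) ÷ lead(D) = 24x⁴ ÷ 3x = 8x³. Subtract (8x³)·D = 24x⁴ + 40x³. Remainder: 24x³ + 64x² + 37x − 13.
Step 3: lead(24x³ + 64x² + 37x − 13) ÷ lead(D) = 24x³ ÷ 3x = 8x². Subtract (8x²)·D = 24x³ + 40x². Remainder: 24x² + 37x − 13.
Step 4: lead(24x² + 37x − 13) ÷ lead(D) = 24x² ÷ 3x = 8x. Subtract (8x)·D = 24x² + 40x. Remainder: −3x − 13.
Step 5: lead(−3x − 13) ÷ lead(D) = −3x ÷ 3x = −1. Subtract (−1)·D = −3x − 5. Remainder: −8.

R(x) = −8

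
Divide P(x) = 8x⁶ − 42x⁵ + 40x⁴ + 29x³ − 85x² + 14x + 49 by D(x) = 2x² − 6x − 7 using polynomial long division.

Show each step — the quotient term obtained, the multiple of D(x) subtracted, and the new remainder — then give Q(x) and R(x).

Step 1: lead(8x⁶ − 42x⁵ + 40x⁴ + 29x³ − 85x² + 14x + 49) ÷ lead(D) = 8x⁶ ÷ 2x² = 4x⁴. Subtract (4x⁴)·D = 8x⁶ − 24x⁵ − 28x⁴. Remainder: −18x⁵ + 68x⁴ + 29x³ − 85x² + 14x + 49.
Step 2: lead(−18x⁵ + 68x⁴ + 29x³ − 85x² + 14x + 49) ÷ lead(D) = −18x⁵ ÷ 2x² = −9x³. Subtract (−9x³)·D = −18x⁵ + 54x⁴ + 63x³. Remainder: 14x⁴ − 34x³ − 85x² + 14x + 49.
Step 3: lead(14x⁴ − 34x³ − 85x² + 14x + 49) ÷ lead(D) = 14x⁴ ÷ 2x² = 7x². Subtract (7x²)·D = 14x⁴ − 42x³ − 49x². Remainder: 8x³ − 36x² + 14x + 49.
Step 4: lead(8x³ − 36x² + 14x + 49) ÷ lead(D) = 8x³ ÷ 2x² = 4x. Subtract (4x)·D = 8x³ − 24x² − 28x. Remainder: −12x² + 42x + 49.
Step 5: lead(−12x² + 42x + 49) ÷ lead(D) = −12x² ÷ 2x² = −6. Subtract (−6)·D = −12x² + 36x + 42. Remainder: 6x + 7.

Q(x) = 4x⁴ − 9x³ + 7x² + 4x − 6; R(x) = 6x + 7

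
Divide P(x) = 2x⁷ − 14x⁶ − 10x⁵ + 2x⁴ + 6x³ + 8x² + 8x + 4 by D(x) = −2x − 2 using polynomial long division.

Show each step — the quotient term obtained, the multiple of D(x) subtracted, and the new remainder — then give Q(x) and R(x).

Step 1: lead(2x⁷ − 14x⁶ − 10x⁵ + 2x⁴ + 6x³ + 8x² + 8x + 4) ÷ lead(D) = 2x⁷ ÷ −2x = −x⁶. Subtract (−x⁶)·D = 2x⁷ + 2x⁶. Remainder: −16x⁶ − 10x⁵ + 2x⁴ + 6x³ + 8x² + 8x + 4.
Step 2: lead(−16x⁶ − 10x⁵ + 2x⁴ + 6x³ + 8x² + 8x + 4) ÷ lead(D) = −16x⁶ ÷ −2x = 8x⁵. Subtract (8x⁵)·D = −16x⁶ − 16x⁵. Remainder: 6x⁵ + 2x⁴ + 6x³ + 8x² + 8x + 4.
Step 3: lead(6x⁵ + 2x⁴ + 6x³ + 8x² + 8x + 4) ÷ lead(D) = 6x⁵ ÷ −2x = −3x⁴. Subtract (−3x⁴)·D = 6x⁵ + 6x⁴. Remainder: −4x⁴ + 6x³ + 8x² + 8x + 4.
Step 4: lead(−4x⁴ + 6x³ + 8x² + 8x + 4) ÷ lead(D) = −4x⁴ ÷ −2x = 2x³. Subtract (2x³)·D = −4x⁴ − 4x³. Remainder: 10x³ + 8x² + 8x + 4.
Step 5: lead(10x³ + 8x² + 8x + 4) ÷ lead(D) = 10x³ ÷ −2x = −5x². Subtract (−5x²)·D = 10x³ + 10x². Remainder: −2x² + 8x + 4.
Step 6: lead(−2x² + 8x + 4) ÷ lead(D) = −2x² ÷ −2x = x. Subtract (x)·D = −2x² − 2x. Remainder: 10x + 4.
Step 7: lead(10x + 4) ÷ lead(D) = 10x ÷ −2x = −5. Subtract (−5)·D = 10x + 10. Remainder: −6.

Q(x) = −x⁶ + 8x⁵ − 3x⁴ + 2x³ − 5x² + x − 5; R(x) = −6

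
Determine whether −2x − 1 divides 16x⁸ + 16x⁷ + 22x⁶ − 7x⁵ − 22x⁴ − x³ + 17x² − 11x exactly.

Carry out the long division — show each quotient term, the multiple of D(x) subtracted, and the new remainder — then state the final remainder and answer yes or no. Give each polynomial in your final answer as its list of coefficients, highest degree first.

R = [9], so D(x) is not a factor of P(x). no

Step 1: lead(16x⁸ + 16x⁷ + 22x⁶ − 7x⁵ − 22x⁴ − x³ + 17x² − 11x) ÷ lead(D) = 16x⁸ ÷ −2x = −8x⁷. Subtract (−8x⁷)·D = 16x⁸ + 8x⁷. Remainder: 8x⁷ + 22x⁶ − 7x⁵ − 22x⁴ − x³ + 17x² − 11x.
Step 2: lead(8x⁷ + 22x⁶ − 7x⁵ − 22x⁴ − x³ + 17x² − 11x) ÷ lead(D) = 8x⁷ ÷ −2x = −4x⁶. Subtract (−4x⁶)·D = 8x⁷ + 4x⁶. Remainder: 18x⁶ − 7x⁵ − 22x⁴ − x³ + 17x² − 11x.
Step 3: lead(18x⁶ − 7x⁵ − 22x⁴ − x³ + 17x² − 11x) ÷ lead(D) = 18x⁶ ÷ −2x = −9x⁵. Subtract (−9x⁵)·D = 18x⁶ + 9x⁵. Remainder: −16x⁵ − 22x⁴ − x³ + 17x² − 11x.
Step 4: lead(−16x⁵ − 22x⁴ − x³ + 17x² − 11x) ÷ lead(D) = −16x⁵ ÷ −2x = 8x⁴. Subtract (8x⁴)·D = −16x⁵ − 8x⁴. Remainder: −14x⁴ − x³ + 17x² − 11x.
Step 5: lead(−14x⁴ − x³ + 17x² − 11x) ÷ lead(D) = −14x⁴ ÷ −2x = 7x³. Subtract (7x³)·D = −14x⁴ − 7x³. Remainder: 6x³ + 17x² − 11x.
Step 6: lead(6x³ + 17x² − 11x) ÷ lead(D) = 6x³ ÷ −2x = −3x². Subtract (−3x²)·D = 6x³ + 3x². Remainder: 14x² − 11x.
Step 7: lead(14x² − 11x) ÷ lead(D) = 14x² ÷ −2x = −7x. Subtract (−7x)·D = 14x² + 7x. Remainder: −18x.
Step 8: lead(−18x) ÷ lead(D) = −18x ÷ −2x = 9. Subtract (9)·D = −18x − 9. Remainder: 9.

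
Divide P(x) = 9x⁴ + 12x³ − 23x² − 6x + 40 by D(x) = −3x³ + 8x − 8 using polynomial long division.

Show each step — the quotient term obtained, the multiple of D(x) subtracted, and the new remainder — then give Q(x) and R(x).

Q(x) = −3x − 4; R(x) = x² + 2x + 8

Step 1: lead(9x⁴ + 12x³ − 23x² − 6x + 40) ÷ lead(D) = 9x⁴ ÷ −3x³ = −3x. Subtract (−3x)·D = 9x⁴ − 24x² + 24x. Remainder: 12x³ + x² − 30x + 40.
Step 2: lead(12x³ + x² − 30x + 40) ÷ lead(D) = 12x³ ÷ −3x³ = −4. Subtract (−4)·D = 12x³ − 32x + 32. Remainder: x² + 2x + 8.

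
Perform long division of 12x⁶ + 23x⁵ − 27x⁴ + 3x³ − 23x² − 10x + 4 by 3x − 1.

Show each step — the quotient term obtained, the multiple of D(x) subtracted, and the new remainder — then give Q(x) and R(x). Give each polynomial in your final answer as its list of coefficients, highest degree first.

Q = [4, 9, -6, -1, -8, -6]; R = [-2]

Step 1: lead(12x⁶ + 23x⁵ − 27x⁴ + 3x³ − 23x² − 10x + 4) ÷ lead(D) = 12x⁶ ÷ 3x = 4x⁵. Subtract (4x⁵)·D = 12x⁶ − 4x⁵. Remainder: 27x⁵ − 27x⁴ + 3x³ − 23x² − 10x + 4.
Step 2: lead(27x⁵ − 27x⁴ + 3x³ − 23x² − 10x + 4) ÷ lead(D) = 27x⁵ ÷ 3x = 9x⁴. Subtract (9x⁴)·D = 27x⁵ − 9x⁴. Remainder: −18x⁴ + 3x³ − 23x² − 10x + 4.
Step 3: lead(−18x⁴ + 3x³ − 23x² − 10x + 4) ÷ lead(D) = −18x⁴ ÷ 3x = −6x³. Subtract (−6x³)·D = −18x⁴ + 6x³. Remainder: −3x³ − 23x² − 10x + 4.
Step 4: lead(−3x³ − 23x² − 10x + 4) ÷ lead(D) = −3x³ ÷ 3x = −x². Subtract (−x²)·D = −3x³ + x². Remainder: −24x² − 10x + 4.
Step 5: lead(−24x² − 10x + 4) ÷ lead(D) = −24x² ÷ 3x = −8x. Subtract (−8x)·D = −24x² + 8x. Remainder: −18x + 4.
Step 6: lead(−18x + 4) ÷ lead(D) = −18x ÷ 3x = −6. Subtract (−6)·D = −18x + 6. Remainder: −2.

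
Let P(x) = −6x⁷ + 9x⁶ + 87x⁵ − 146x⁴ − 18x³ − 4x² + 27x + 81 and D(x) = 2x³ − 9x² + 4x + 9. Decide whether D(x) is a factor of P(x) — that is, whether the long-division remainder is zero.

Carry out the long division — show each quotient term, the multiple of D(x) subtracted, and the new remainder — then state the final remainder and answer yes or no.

Step 1: lead(−6x⁷ + 9x⁶ + 87x⁵ − 146x⁴ − 18x³ − 4x² + 27x + 81) ÷ lead(D) = −6x⁷ ÷ 2x³ = −3x⁴. Subtract (−3x⁴)·D = −6x⁷ + 27x⁶ − 12x⁵ − 27x⁴. Remainder: −18x⁶ + 99x⁵ − 119x⁴ − 18x³ − 4x² + 27x + 81.
Step 2: lead(−18x⁶ + 99x⁵ − 119x⁴ − 18x³ − 4x² + 27x + 81) ÷ lead(D) = −18x⁶ ÷ 2x³ = −9x³. Subtract (−9x³)·D = −18x⁶ + 81x⁵ − 36x⁴ − 81x³. Remainder: 18x⁵ − 83x⁴ + 63x³ − 4x² + 27x + 81.
Step 3: lead(18x⁵ − 83x⁴ + 63x³ − 4x² + 27x + 81) ÷ lead(D) = 18x⁵ ÷ 2x³ = 9x². Subtract (9x²)·D = 18x⁵ − 81x⁴ + 36x³ + 81x². Remainder: −2x⁴ + 27x³ − 85x² + 27x + 81.
Step 4: lead(−2x⁴ + 27x³ − 85x² + 27x + 81) ÷ lead(D) = −2x⁴ ÷ 2x³ = −x. Subtract (−x)·D = −2x⁴ + 9x³ − 4x² − 9x. Remainder: 18x³ − 81x² + 36x + 81.
Step 5: lead(18x³ − 81x² + 36x + 81) ÷ lead(D) = 18x³ ÷ 2x³ = 9. Subtract (9)·D = 18x³ − 81x² + 36x + 81. Remainder: 0.

R(x) = 0, so D(x) is a factor of P(x). yes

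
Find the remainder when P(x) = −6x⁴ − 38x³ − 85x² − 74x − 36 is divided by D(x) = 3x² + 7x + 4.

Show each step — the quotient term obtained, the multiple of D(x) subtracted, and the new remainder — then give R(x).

Step 1: lead(−6x⁴ − 38x³ − 85x² − 74x − 36) ÷ lead(D) = −6x⁴ ÷ 3x² = −2x². Subtract (−2x²)·D = −6x⁴ − 14x³ − 8x². Remainder: −24x³ − 77x² − 74x − 36.
Step 2: lead(−24x³ − 77x² − 74x − 36) ÷ lead(D) = −24x³ ÷ 3x² = −8x. Subtract (−8x)·D = −24x³ − 56x² − 32x. Remainder: −21x² − 42x − 36.
Step 3: lead(−21x² − 42x − 36) ÷ lead(D) = −21x² ÷ 3x² = −7. Subtract (−7)·D = −21x² − 49x − 28. Remainder: 7x − 8.

R(x) = 7x − 8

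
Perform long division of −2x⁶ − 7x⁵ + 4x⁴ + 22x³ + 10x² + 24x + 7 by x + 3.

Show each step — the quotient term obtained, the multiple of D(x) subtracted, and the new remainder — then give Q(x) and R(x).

Q(x) = −2x⁵ − x⁴ + 7x³ + x² + 7x + 3; R(x) = −2

Step 1: lead(−2x⁶ − 7x⁵ + 4x⁴ + 22x³ + 10x² + 24x + 7) ÷ lead(D) = −2x⁶ ÷ x = −2x⁵. Subtract (−2x⁵)·D = −2x⁶ − 6x⁵. Remainder: −x⁵ + 4x⁴ + 22x³ + 10x² + 24x + 7.
Step 2: lead(−x⁵ + 4x⁴ + 22x³ + 10x² + 24x + 7) ÷ lead(D) = −x⁵ ÷ x = −x⁴. Subtract (−x⁴)·D = −x⁵ − 3x⁴. Remainder: 7x⁴ + 22x³ + 10x² + 24x + 7.
Step 3: lead(7x⁴ + 22x³ + 10x² + 24x + 7) ÷ lead(D) = 7x⁴ ÷ x = 7x³. Subtract (7x³)·D = 7x⁴ + 21x³. Remainder: x³ + 10x² + 24x + 7.
Step 4: lead(x³ + 10x² + 24x + 7) ÷ lead(D) = x³ ÷ x = x². Subtract (x²)·D = x³ + 3x². Remainder: 7x² + 24x + 7.
Step 5: lead(7x² + 24x + 7) ÷ lead(D) = 7x² ÷ x = 7x. Subtract (7x)·D = 7x² + 21x. Remainder: 3x + 7.
Step 6: lead(3x + 7) ÷ lead(D) = 3x ÷ x = 3. Subtract (3)·D = 3x + 9. Remainder: −2.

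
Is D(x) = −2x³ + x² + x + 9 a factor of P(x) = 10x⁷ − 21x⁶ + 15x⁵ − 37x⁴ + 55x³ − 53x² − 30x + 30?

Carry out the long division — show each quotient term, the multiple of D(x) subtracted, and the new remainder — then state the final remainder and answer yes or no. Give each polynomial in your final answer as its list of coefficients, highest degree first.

R = [-7, -6], so D(x) is not a factor of P(x). no

Step 1: lead(10x⁷ − 21x⁶ + 15x⁵ − 37x⁴ + 55x³ − 53x² − 30x + 30) ÷ lead(D) = 10x⁷ ÷ −2x³ = −5x⁴. Subtract (−5x⁴)·D = 10x⁷ − 5x⁶ − 5x⁵ − 45x⁴. Remainder: −16x⁶ + 20x⁵ + 8x⁴ + 55x³ − 53x² − 30x + 30.
Step 2: lead(−16x⁶ + 20x⁵ + 8x⁴ + 55x³ − 53x² − 30x + 30) ÷ lead(D) = −16x⁶ ÷ −2x³ = 8x³. Subtract (8x³)·D = −16x⁶ + 8x⁵ + 8x⁴ + 72x³. Remainder: 12x⁵ − 17x³ − 53x² − 30x + 30.
Step 3: lead(12x⁵ − 17x³ − 53x² − 30x + 30) ÷ lead(D) = 12x⁵ ÷ −2x³ = −6x². Subtract (−6x²)·D = 12x⁵ − 6x⁴ − 6x³ − 54x². Remainder: 6x⁴ − 11x³ + x² − 30x + 30.
Step 4: lead(6x⁴ − 11x³ + x² − 30x + 30) ÷ lead(D) = 6x⁴ ÷ −2x³ = −3x. Subtract (−3x)·D = 6x⁴ − 3x³ − 3x² − 27x. Remainder: −8x³ + 4x² − 3x + 30.
Step 5: lead(−8x³ + 4x² − 3x + 30) ÷ lead(D) = −8x³ ÷ −2x³ = 4. Subtract (4)·D = −8x³ + 4x² + 4x + 36. Remainder: −7x − 6.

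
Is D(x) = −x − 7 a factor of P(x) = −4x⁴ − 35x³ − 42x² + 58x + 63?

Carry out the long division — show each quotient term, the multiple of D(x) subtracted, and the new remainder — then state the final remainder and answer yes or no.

Step 1: lead(−4x⁴ − 35x³ − 42x² + 58x + 63) ÷ lead(D) = −4x⁴ ÷ −x = 4x³. Subtract (4x³)·D = −4x⁴ − 28x³. Remainder: −7x³ − 42x² + 58x + 63.
Step 2: lead(−7x³ − 42x² + 58x + 63) ÷ lead(D) = −7x³ ÷ −x = 7x². Subtract (7x²)·D = −7x³ − 49x². Remainder: 7x² + 58x + 63.
Step 3: lead(7x² + 58x + 63) ÷ lead(D) = 7x² ÷ −x = −7x. Subtract (−7x)·D = 7x² + 49x. Remainder: 9x + 63.
Step 4: lead(9x + 63) ÷ lead(D) = 9x ÷ −x = −9. Subtract (−9)·D = 9x + 63. Remainder: 0.

R(x) = 0, so D(x) is a factor of P(x). yes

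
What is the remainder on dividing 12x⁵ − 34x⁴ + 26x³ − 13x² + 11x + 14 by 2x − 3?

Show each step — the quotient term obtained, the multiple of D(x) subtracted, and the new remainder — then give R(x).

Step 1: lead(12x⁵ − 34x⁴ + 26x³ − 13x² + 11x + 14) ÷ lead(D) = 12x⁵ ÷ 2x = 6x⁴. Subtract (6x⁴)·D = 12x⁵ − 18x⁴. Remainder: −16x⁴ + 26x³ − 13x² + 11x + 14.
Step 2: lead(−16x⁴ + 26x³ − 13x² + 11x + 14) ÷ lead(D) = −16x⁴ ÷ 2x = −8x³. Subtract (−8x³)·D = −16x⁴ + 24x³. Remainder: 2x³ − 13x² + 11x + 14.
Step 3: lead(2x³ − 13x² + 11x + 14) ÷ lead(D) = 2x³ ÷ 2x = x². Subtract (x²)·D = 2x³ − 3x². Remainder: −10x² + 11x + 14.
Step 4: lead(−10x² + 11x + 14) ÷ lead(D) = −10x² ÷ 2x = −5x. Subtract (−5x)·D = −10x² + 15x. Remainder: −4x + 14.
Step 5: lead(−4x + 14) ÷ lead(D) = −4x ÷ 2x = −2. Subtract (−2)·D = −4x + 6. Remainder: 8.

R(x) = 8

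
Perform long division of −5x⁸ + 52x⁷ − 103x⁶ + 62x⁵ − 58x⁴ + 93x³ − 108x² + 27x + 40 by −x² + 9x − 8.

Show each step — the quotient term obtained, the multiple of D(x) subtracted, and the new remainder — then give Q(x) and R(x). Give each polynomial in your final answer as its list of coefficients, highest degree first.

Q = [5, -7, 0, -6, 4, -9, -5]; R = [0]

Step 1: lead(−5x⁸ + 52x⁷ − 103x⁶ + 62x⁵ − 58x⁴ + 93x³ − 108x² + 27x + 40) ÷ lead(D) = −5x⁸ ÷ −x² = 5x⁶. Subtract (5x⁶)·D = −5x⁸ + 45x⁷ − 40x⁶. Remainder: 7x⁷ − 63x⁶ + 62x⁵ − 58x⁴ + 93x³ − 108x² + 27x + 40.
Step 2: lead(7x⁷ − 63x⁶ + 62x⁵ − 58x⁴ + 93x³ − 108x² + 27x + 40) ÷ lead(D) = 7x⁷ ÷ −x² = −7x⁵. Subtract (−7x⁵)·D = 7x⁷ − 63x⁶ + 56x⁵. Remainder: 6x⁵ − 58x⁴ + 93x³ − 108x² + 27x + 40.
Step 3: lead(6x⁵ − 58x⁴ + 93x³ − 108x² + 27x + 40) ÷ lead(D) = 6x⁵ ÷ −x² = −6x³. Subtract (−6x³)·D = 6x⁵ − 54x⁴ + 48x³. Remainder: −4x⁴ + 45x³ − 108x² + 27x + 40.
Step 4: lead(−4x⁴ + 45x³ − 108x² + 27x + 40) ÷ lead(D) = −4x⁴ ÷ −x² = 4x². Subtract (4x²)·D = −4x⁴ + 36x³ − 32x². Remainder: 9x³ − 76x² + 27x + 40.
Step 5: lead(9x³ − 76x² + 27x + 40) ÷ lead(D) = 9x³ ÷ −x² = −9x. Subtract (−9x)·D = 9x³ − 81x² + 72x. Remainder: 5x² − 45x + 40.
Step 6: lead(5x² − 45x + 40) ÷ lead(D) = 5x² ÷ −x² = −5. Subtract (−5)·D = 5x² − 45x + 40. Remainder: 0.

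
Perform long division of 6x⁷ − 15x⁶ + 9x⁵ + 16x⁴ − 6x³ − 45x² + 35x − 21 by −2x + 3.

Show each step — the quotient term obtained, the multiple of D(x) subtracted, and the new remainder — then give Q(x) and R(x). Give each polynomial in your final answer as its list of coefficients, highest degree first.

Step 1: lead(6x⁷ − 15x⁶ + 9x⁵ + 16x⁴ − 6x³ − 45x² + 35x − 21) ÷ lead(D) = 6x⁷ ÷ −2x = −3x⁶. Subtract (−3x⁶)·D = 6x⁷ − 9x⁶. Remainder: −6x⁶ + 9x⁵ + 16x⁴ − 6x³ − 45x² + 35x − 21.
Step 2: lead(−6x⁶ + 9x⁵ + 16x⁴ − 6x³ − 45x² + 35x − 21) ÷ lead(D) = −6x⁶ ÷ −2x = 3x⁵. Subtract (3x⁵)·D = −6x⁶ + 9x⁵. Remainder: 16x⁴ − 6x³ − 45x² + 35x − 21.
Step 3: lead(16x⁴ − 6x³ − 45x² + 35x − 21) ÷ lead(D) = 16x⁴ ÷ −2x = −8x³. Subtract (−8x³)·D = 16x⁴ − 24x³. Remainder: 18x³ − 45x² + 35x − 21.
Step 4: lead(18x³ − 45x² + 35x − 21) ÷ lead(D) = 18x³ ÷ −2x = −9x². Subtract (−9x²)·D = 18x³ − 27x². Remainder: −18x² + 35x − 21.
Step 5: lead(−18x² + 35x − 21) ÷ lead(D) = −18x² ÷ −2x = 9x. Subtract (9x)·D = −18x² + 27x. Remainder: 8x − 21.
Step 6: lead(8x − 21) ÷ lead(D) = 8x ÷ −2x = −4. Subtract (−4)·D = 8x − 12. Remainder: −9.

Q = [-3, 3, 0, -8, -9, 9, -4]; R = [-9]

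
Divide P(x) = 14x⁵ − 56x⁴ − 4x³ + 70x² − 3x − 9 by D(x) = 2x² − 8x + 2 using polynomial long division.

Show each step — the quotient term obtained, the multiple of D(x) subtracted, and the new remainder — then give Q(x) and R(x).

Step 1: lead(14x⁵ − 56x⁴ − 4x³ + 70x² − 3x − 9) ÷ lead(D) = 14x⁵ ÷ 2x² = 7x³. Subtract (7x³)·D = 14x⁵ − 56x⁴ + 14x³. Remainder: −18x³ + 70x² − 3x − 9.
Step 2: lead(−18x³ + 70x² − 3x − 9) ÷ lead(D) = −18x³ ÷ 2x² = −9x. Subtract (−9x)·D = −18x³ + 72x² − 18x. Remainder: −2x² + 15x − 9.
Step 3: lead(−2x² + 15x − 9) ÷ lead(D) = −2x² ÷ 2x² = −1. Subtract (−1)·D = −2x² + 8x − 2. Remainder: 7x − 7.

Q(x) = 7x³ − 9x − 1; R(x) = 7x − 7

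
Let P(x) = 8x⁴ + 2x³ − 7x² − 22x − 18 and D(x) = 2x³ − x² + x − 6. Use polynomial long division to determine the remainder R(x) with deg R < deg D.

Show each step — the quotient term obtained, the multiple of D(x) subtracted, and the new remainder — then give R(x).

Step 1: lead(8x⁴ + 2x³ − 7x² − 22x − 18) ÷ lead(D) = 8x⁴ ÷ 2x³ = 4x. Subtract (4x)·D = 8x⁴ − 4x³ + 4x² − 24x. Remainder: 6x³ − 11x² + 2x − 18.
Step 2: lead(6x³ − 11x² + 2x − 18) ÷ lead(D) = 6x³ ÷ 2x³ = 3. Subtract (3)·D = 6x³ − 3x² + 3x − 18. Remainder: −8x² − x.

R(x) = −8x² − x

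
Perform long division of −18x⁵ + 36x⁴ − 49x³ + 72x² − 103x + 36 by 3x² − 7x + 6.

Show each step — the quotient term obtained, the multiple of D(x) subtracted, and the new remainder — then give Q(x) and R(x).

Step 1: lead(−18x⁵ + 36x⁴ − 49x³ + 72x² − 103x + 36) ÷ lead(D) = −18x⁵ ÷ 3x² = −6x³. Subtract (−6x³)·D = −18x⁵ + 42x⁴ − 36x³. Remainder: −6x⁴ − 13x³ + 72x² − 103x + 36.
Step 2: lead(−6x⁴ − 13x³ + 72x² − 103x + 36) ÷ lead(D) = −6x⁴ ÷ 3x² = −2x². Subtract (−2x²)·D = −6x⁴ + 14x³ − 12x². Remainder: −27x³ + 84x² − 103x + 36.
Step 3: lead(−27x³ + 84x² − 103x + 36) ÷ lead(D) = −27x³ ÷ 3x² = −9x. Subtract (−9x)·D = −27x³ + 63x² − 54x. Remainder: 21x² − 49x + 36.
Step 4: lead(21x² − 49x + 36) ÷ lead(D) = 21x² ÷ 3x² = 7. Subtract (7)·D = 21x² − 49x + 42. Remainder: −6.

Q(x) = −6x³ − 2x² − 9x + 7; R(x) = −6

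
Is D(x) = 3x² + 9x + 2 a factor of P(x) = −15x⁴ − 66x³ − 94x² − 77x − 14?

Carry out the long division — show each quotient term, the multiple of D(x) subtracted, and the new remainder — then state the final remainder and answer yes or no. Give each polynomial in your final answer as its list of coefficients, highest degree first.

Step 1: lead(−15x⁴ − 66x³ − 94x² − 77x − 14) ÷ lead(D) = −15x⁴ ÷ 3x² = −5x². Subtract (−5x²)·D = −15x⁴ − 45x³ − 10x². Remainder: −21x³ − 84x² − 77x − 14.
Step 2: lead(−21x³ − 84x² − 77x − 14) ÷ lead(D) = −21x³ ÷ 3x² = −7x. Subtract (−7x)·D = −21x³ − 63x² − 14x. Remainder: −21x² − 63x − 14.
Step 3: lead(−21x² − 63x − 14) ÷ lead(D) = −21x² ÷ 3x² = −7. Subtract (−7)·D = −21x² − 63x − 14. Remainder: 0.

R = [0], so D(x) is a factor of P(x). yes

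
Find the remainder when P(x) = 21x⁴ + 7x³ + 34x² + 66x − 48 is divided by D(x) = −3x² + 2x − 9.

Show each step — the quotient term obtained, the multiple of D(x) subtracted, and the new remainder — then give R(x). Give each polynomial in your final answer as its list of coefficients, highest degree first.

Step 1: lead(21x⁴ + 7x³ + 34x² + 66x − 48) ÷ lead(D) = 21x⁴ ÷ −3x² = −7x². Subtract (−7x²)·D = 21x⁴ − 14x³ + 63x². Remainder: 21x³ − 29x² + 66x − 48.
Step 2: lead(21x³ − 29x² + 66x − 48) ÷ lead(D) = 21x³ ÷ −3x² = −7x. Subtract (−7x)·D = 21x³ − 14x² + 63x. Remainder: −15x² + 3x − 48.
Step 3: lead(−15x² + 3x − 48) ÷ lead(D) = −15x² ÷ −3x² = 5. Subtract (5)·D = −15x² + 10x − 45. Remainder: −7x − 3.

R = [-7, -3]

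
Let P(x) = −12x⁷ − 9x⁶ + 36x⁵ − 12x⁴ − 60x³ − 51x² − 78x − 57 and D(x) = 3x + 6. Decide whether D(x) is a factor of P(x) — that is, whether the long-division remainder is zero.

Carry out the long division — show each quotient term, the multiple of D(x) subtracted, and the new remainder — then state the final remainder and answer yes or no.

R(x) = −9, so D(x) is not a factor of P(x). no

Step 1: lead(−12x⁷ − 9x⁶ + 36x⁵ − 12x⁴ − 60x³ − 51x² − 78x − 57) ÷ lead(D) = −12x⁷ ÷ 3x = −4x⁶. Subtract (−4x⁶)·D = −12x⁷ − 24x⁶. Remainder: 15x⁶ + 36x⁵ − 12x⁴ − 60x³ − 51x² − 78x − 57.
Step 2: lead(15x⁶ + 36x⁵ − 12x⁴ − 60x³ − 51x² − 78x − 57) ÷ lead(D) = 15x⁶ ÷ 3x = 5x⁵. Subtract (5x⁵)·D = 15x⁶ + 30x⁵. Remainder: 6x⁵ − 12x⁴ − 60x³ − 51x² − 78x − 57.
Step 3: lead(6x⁵ − 12x⁴ − 60x³ − 51x² − 78x − 57) ÷ lead(D) = 6x⁵ ÷ 3x = 2x⁴. Subtract (2x⁴)·D = 6x⁵ + 12x⁴. Remainder: −24x⁴ − 60x³ − 51x² − 78x − 57.
Step 4: lead(−24x⁴ − 60x³ − 51x² − 78x − 57) ÷ lead(D) = −24x⁴ ÷ 3x = −8x³. Subtract (−8x³)·D = −24x⁴ − 48x³. Remainder: −12x³ − 51x² − 78x − 57.
Step 5: lead(−12x³ − 51x² − 78x − 57) ÷ lead(D) = −12x³ ÷ 3x = −4x². Subtract (−4x²)·D = −12x³ − 24x². Remainder: −27x² − 78x − 57.
Step 6: lead(−27x² − 78x − 57) ÷ lead(D) = −27x² ÷ 3x = −9x. Subtract (−9x)·D = −27x² − 54x. Remainder: −24x − 57.
Step 7: lead(−24x − 57) ÷ lead(D) = −24x ÷ 3x = −8. Subtract (−8)·D = −24x − 48. Remainder: −9.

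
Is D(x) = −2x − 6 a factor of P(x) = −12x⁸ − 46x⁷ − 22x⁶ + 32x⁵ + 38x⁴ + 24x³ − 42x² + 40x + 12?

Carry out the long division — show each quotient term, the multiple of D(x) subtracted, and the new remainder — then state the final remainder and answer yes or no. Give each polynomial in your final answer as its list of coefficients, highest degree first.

Step 1: lead(−12x⁸ − 46x⁷ − 22x⁶ + 32x⁵ + 38x⁴ + 24x³ − 42x² + 40x + 12) ÷ lead(D) = −12x⁸ ÷ −2x = 6x⁷. Subtract (6x⁷)·D = −12x⁸ − 36x⁷. Remainder: −10x⁷ − 22x⁶ + 32x⁵ + 38x⁴ + 24x³ − 42x² + 40x + 12.
Step 2: lead(−10x⁷ − 22x⁶ + 32x⁵ + 38x⁴ + 24x³ − 42x² + 40x + 12) ÷ lead(D) = −10x⁷ ÷ −2x = 5x⁶. Subtract (5x⁶)·D = −10x⁷ − 30x⁶. Remainder: 8x⁶ + 32x⁵ + 38x⁴ + 24x³ − 42x² + 40x + 12.
Step 3: lead(8x⁶ + 32x⁵ + 38x⁴ + 24x³ − 42x² + 40x + 12) ÷ lead(D) = 8x⁶ ÷ −2x = −4x⁵. Subtract (−4x⁵)·D = 8x⁶ + 24x⁵. Remainder: 8x⁵ + 38x⁴ + 24x³ − 42x² + 40x + 12.
Step 4: lead(8x⁵ + 38x⁴ + 24x³ − 42x² + 40x + 12) ÷ lead(D) = 8x⁵ ÷ −2x = −4x⁴. Subtract (−4x⁴)·D = 8x⁵ + 24x⁴. Remainder: 14x⁴ + 24x³ − 42x² + 40x + 12.
Step 5: lead(14x⁴ + 24x³ − 42x² + 40x + 12) ÷ lead(D) = 14x⁴ ÷ −2x = −7x³. Subtract (−7x³)·D = 14x⁴ + 42x³. Remainder: −18x³ − 42x² + 40x + 12.
Step 6: lead(−18x³ − 42x² + 40x + 12) ÷ lead(D) = −18x³ ÷ −2x = 9x². Subtract (9x²)·D = −18x³ − 54x². Remainder: 12x² + 40x + 12.
Step 7: lead(12x² + 40x + 12) ÷ lead(D) = 12x² ÷ −2x = −6x. Subtract (−6x)·D = 12x² + 36x. Remainder: 4x + 12.
Step 8: lead(4x + 12) ÷ lead(D) = 4x ÷ −2x = −2. Subtract (−2)·D = 4x + 12. Remainder: 0.

R = [0], so D(x) is a factor of P(x). yes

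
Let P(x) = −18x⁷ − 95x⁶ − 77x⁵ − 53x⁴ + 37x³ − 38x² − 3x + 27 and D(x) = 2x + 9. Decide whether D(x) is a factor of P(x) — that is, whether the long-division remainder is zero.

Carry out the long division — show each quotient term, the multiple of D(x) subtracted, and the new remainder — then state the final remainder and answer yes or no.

R(x) = 0, so D(x) is a factor of P(x). yes

Step 1: lead(−18x⁷ − 95x⁶ − 77x⁵ − 53x⁴ + 37x³ − 38x² − 3x + 27) ÷ lead(D) = −18x⁷ ÷ 2x = −9x⁶. Subtract (−9x⁶)·D = −18x⁷ − 81x⁶. Remainder: −14x⁶ − 77x⁵ − 53x⁴ + 37x³ − 38x² − 3x + 27.
Step 2: lead(−14x⁶ − 77x⁵ − 53x⁴ + 37x³ − 38x² − 3x + 27) ÷ lead(D) = −14x⁶ ÷ 2x = −7x⁵. Subtract (−7x⁵)·D = −14x⁶ − 63x⁵. Remainder: −14x⁵ − 53x⁴ + 37x³ − 38x² − 3x + 27.
Step 3: lead(−14x⁵ − 53x⁴ + 37x³ − 38x² − 3x + 27) ÷ lead(D) = −14x⁵ ÷ 2x = −7x⁴. Subtract (−7x⁴)·D = −14x⁵ − 63x⁴. Remainder: 10x⁴ + 37x³ − 38x² − 3x + 27.
Step 4: lead(10x⁴ + 37x³ − 38x² − 3x + 27) ÷ lead(D) = 10x⁴ ÷ 2x = 5x³. Subtract (5x³)·D = 10x⁴ + 45x³. Remainder: −8x³ − 38x² − 3x + 27.
Step 5: lead(−8x³ − 38x² − 3x + 27) ÷ lead(D) = −8x³ ÷ 2x = −4x². Subtract (−4x²)·D = −8x³ − 36x². Remainder: −2x² − 3x + 27.
Step 6: lead(−2x² − 3x + 27) ÷ lead(D) = −2x² ÷ 2x = −x. Subtract (−x)·D = −2x² − 9x. Remainder: 6x + 27.
Step 7: lead(6x + 27) ÷ lead(D) = 6x ÷ 2x = 3. Subtract (3)·D = 6x + 27. Remainder: 0.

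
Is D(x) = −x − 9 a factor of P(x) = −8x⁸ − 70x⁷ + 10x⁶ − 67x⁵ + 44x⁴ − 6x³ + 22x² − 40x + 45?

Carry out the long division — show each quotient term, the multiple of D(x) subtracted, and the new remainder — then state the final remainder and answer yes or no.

Step 1: lead(−8x⁸ − 70x⁷ + 10x⁶ − 67x⁵ + 44x⁴ − 6x³ + 22x² − 40x + 45) ÷ lead(D) = −8x⁸ ÷ −x = 8x⁷. Subtract (8x⁷)·D = −8x⁸ − 72x⁷. Remainder: 2x⁷ + 10x⁶ − 67x⁵ + 44x⁴ − 6x³ + 22x² − 40x + 45.
Step 2: lead(2x⁷ + 10x⁶ − 67x⁵ + 44x⁴ − 6x³ + 22x² − 40x + 45) ÷ lead(D) = 2x⁷ ÷ −x = −2x⁶. Subtract (−2x⁶)·D = 2x⁷ + 18x⁶. Remainder: −8x⁶ − 67x⁵ + 44x⁴ − 6x³ + 22x² − 40x + 45.
Step 3: lead(−8x⁶ − 67x⁵ + 44x⁴ − 6x³ + 22x² − 40x + 45) ÷ lead(D) = −8x⁶ ÷ −x = 8x⁵. Subtract (8x⁵)·D = −8x⁶ − 72x⁵. Remainder: 5x⁵ + 44x⁴ − 6x³ + 22x² − 40x + 45.
Step 4: lead(5x⁵ + 44x⁴ − 6x³ + 22x² − 40x + 45) ÷ lead(D) = 5x⁵ ÷ −x = −5x⁴. Subtract (−5x⁴)·D = 5x⁵ + 45x⁴. Remainder: −x⁴ − 6x³ + 22x² − 40x + 45.
Step 5: lead(−x⁴ − 6x³ + 22x² − 40x + 45) ÷ lead(D) = −x⁴ ÷ −x = x³. Subtract (x³)·D = −x⁴ − 9x³. Remainder: 3x³ + 22x² − 40x + 45.
Step 6: lead(3x³ + 22x² − 40x + 45) ÷ lead(D) = 3x³ ÷ −x = −3x². Subtract (−3x²)·D = 3x³ + 27x². Remainder: −5x² − 40x + 45.
Step 7: lead(−5x² − 40x + 45) ÷ lead(D) = −5x² ÷ −x = 5x. Subtract (5x)·D = −5x² − 45x. Remainder: 5x + 45.
Step 8: lead(5x + 45) ÷ lead(D) = 5x ÷ −x = −5. Subtract (−5)·D = 5x + 45. Remainder: 0.

R(x) = 0, so D(x) is a factor of P(x). yes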